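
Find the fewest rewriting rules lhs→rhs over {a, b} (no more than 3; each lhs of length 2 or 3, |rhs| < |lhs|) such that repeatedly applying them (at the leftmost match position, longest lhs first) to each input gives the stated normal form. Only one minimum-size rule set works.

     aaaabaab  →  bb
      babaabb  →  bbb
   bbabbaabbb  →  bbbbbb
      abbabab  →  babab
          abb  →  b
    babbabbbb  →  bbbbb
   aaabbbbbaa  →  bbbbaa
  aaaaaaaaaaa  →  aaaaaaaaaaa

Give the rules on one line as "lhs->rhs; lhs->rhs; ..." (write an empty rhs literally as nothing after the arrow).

aab->b; abb->b

  | aaaabaab => aabaab => baab => bb
  | babaabb => babbb => bbb
  | bbabbaabbb => bbbaabbb => bbbbbb
  | abbabab => babab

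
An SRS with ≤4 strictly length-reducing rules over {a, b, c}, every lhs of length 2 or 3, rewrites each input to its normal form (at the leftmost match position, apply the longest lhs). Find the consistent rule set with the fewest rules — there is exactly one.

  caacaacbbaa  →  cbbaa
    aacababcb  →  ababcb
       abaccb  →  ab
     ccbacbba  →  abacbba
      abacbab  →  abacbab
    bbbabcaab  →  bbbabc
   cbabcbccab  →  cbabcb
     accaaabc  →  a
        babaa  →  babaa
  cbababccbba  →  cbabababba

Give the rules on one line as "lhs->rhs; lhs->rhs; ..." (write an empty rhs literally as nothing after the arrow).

  | caacaacbbaa => caacbbaa => cbbaa
  | aacababcb => ababcb
  | abaccb => abaab => ab
  | ccbacbba => abacbba

aab->; aac->; cc->a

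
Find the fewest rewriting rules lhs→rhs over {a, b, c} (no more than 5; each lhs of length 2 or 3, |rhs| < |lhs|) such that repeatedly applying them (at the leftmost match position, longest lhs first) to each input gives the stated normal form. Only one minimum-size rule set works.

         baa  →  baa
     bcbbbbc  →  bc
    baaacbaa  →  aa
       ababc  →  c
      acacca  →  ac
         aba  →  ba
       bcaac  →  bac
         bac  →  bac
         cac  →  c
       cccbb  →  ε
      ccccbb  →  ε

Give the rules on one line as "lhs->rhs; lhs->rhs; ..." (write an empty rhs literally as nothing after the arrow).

ab->b; bb->; ca->; cb->b

  | baa
  | bcbbbbc => bbbbbc => bbbc => bc
  | baaacbaa => baaabaa => baabaa => babaa => bbaa => aa
  | ababc => babc => bbc => c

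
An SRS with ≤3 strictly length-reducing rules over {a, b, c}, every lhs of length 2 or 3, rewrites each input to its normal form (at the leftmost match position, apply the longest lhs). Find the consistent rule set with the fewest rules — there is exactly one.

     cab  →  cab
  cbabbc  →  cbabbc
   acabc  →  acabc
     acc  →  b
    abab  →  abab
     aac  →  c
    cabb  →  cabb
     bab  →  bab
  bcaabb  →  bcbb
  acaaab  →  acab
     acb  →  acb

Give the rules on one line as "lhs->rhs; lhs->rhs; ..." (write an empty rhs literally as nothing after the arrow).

  | cab
  | cbabbc
  | acabc
  | acc => b

aa->; acc->b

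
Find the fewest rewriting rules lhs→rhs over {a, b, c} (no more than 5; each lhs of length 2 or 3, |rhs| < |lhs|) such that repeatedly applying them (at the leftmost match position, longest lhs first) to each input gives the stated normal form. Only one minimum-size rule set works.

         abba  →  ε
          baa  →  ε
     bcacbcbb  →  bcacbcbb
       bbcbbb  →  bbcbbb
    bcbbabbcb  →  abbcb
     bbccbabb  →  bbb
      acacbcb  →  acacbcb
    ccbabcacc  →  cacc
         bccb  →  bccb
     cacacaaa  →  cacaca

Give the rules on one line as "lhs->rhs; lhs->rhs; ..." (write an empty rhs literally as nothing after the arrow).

aa->; ba->a; cab->; cba->a

  | abba => aba => aa => ε
  | baa => aa => ε
  | bcacbcbb
  | bbcbbb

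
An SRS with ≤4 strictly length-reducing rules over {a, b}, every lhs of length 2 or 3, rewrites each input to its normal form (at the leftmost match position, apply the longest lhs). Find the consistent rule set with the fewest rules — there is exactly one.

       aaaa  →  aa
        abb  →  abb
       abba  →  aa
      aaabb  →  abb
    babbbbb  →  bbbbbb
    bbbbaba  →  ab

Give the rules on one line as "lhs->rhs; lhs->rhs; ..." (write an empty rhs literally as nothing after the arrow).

aaa->a; ba->b; bba->a

  | aaaa => aa
  | abb
  | abba => aa
  | aaabb => abb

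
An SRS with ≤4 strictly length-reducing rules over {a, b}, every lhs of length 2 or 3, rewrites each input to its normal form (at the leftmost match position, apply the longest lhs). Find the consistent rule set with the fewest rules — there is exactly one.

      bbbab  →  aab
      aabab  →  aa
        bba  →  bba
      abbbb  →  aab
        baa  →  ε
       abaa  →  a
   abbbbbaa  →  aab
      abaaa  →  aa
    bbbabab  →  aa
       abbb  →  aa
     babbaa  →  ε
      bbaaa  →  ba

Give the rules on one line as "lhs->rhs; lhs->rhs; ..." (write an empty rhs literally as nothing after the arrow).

  | bbbab => aab
  | aabab => aa
  | bba
  | abbbb => aab

baa->; bab->; bbb->a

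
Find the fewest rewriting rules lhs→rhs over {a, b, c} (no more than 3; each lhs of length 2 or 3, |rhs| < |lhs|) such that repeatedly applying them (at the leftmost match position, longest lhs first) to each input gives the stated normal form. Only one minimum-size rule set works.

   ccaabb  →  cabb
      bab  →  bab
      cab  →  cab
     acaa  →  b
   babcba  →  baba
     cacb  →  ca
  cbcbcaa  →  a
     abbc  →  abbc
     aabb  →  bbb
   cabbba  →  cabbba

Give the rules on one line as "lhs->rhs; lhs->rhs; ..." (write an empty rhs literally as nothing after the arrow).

aa->b; caa->a; cb->

  | ccaabb => cabb
  | bab
  | cab
  | acaa => aa => b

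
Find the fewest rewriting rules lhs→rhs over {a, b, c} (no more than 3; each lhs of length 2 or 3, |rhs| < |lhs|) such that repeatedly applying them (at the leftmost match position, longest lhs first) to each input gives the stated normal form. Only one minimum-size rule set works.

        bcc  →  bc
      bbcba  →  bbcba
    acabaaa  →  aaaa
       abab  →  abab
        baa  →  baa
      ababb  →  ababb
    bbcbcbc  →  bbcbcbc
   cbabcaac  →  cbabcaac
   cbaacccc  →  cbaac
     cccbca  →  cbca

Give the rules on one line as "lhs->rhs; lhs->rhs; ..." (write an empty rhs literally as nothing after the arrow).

  | bcc => bc
  | bbcba
  | acabaaa => aaaa
  | abab

cab->; cc->c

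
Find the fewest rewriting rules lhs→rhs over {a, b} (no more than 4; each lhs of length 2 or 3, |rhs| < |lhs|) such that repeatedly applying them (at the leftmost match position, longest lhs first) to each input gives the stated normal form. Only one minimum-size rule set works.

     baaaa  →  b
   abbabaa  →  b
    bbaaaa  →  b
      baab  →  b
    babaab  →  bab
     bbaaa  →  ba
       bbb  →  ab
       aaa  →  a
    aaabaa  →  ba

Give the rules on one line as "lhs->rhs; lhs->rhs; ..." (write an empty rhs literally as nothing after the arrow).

aa->; aba->b; bb->b; bbb->ab

  | baaaa => baa => b
  | abbabaa => ababaa => bbaa => baa => b
  | bbaaaa => baaaa => baa => b
  | baab => bb => b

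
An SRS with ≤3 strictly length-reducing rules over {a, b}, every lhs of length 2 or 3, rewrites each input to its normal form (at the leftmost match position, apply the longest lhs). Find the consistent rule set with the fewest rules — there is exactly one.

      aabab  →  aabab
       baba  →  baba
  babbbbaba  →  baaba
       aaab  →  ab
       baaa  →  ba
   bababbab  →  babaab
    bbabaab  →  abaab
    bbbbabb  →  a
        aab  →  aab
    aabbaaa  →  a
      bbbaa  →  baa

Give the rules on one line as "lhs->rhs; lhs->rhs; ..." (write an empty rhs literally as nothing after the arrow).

aaa->a; bb->

  | aabab
  | baba
  | babbbbaba => babbaba => baaba
  | aaab => ab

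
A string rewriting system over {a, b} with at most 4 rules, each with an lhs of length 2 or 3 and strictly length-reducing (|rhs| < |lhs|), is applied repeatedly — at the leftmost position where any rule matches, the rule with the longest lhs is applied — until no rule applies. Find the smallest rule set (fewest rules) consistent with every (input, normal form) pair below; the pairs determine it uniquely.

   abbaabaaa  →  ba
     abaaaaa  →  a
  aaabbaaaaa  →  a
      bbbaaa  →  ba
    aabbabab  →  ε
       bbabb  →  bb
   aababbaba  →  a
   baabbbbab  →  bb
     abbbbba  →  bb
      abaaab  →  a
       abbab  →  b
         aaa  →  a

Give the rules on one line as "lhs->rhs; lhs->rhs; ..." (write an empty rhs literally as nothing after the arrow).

  | abbaabaaa => baabaaa => baaaa => baaa => baa => ba
  | abaaaaa => aaaaa => aaaa => aaa => aa => a
  | aaabbaaaaa => aabbaaaaa => abaaaaa => aaaaa => aaaa => aaa => aa => a
  | bbbaaa => baa => ba

aa->a; aab->a; ab->; bba->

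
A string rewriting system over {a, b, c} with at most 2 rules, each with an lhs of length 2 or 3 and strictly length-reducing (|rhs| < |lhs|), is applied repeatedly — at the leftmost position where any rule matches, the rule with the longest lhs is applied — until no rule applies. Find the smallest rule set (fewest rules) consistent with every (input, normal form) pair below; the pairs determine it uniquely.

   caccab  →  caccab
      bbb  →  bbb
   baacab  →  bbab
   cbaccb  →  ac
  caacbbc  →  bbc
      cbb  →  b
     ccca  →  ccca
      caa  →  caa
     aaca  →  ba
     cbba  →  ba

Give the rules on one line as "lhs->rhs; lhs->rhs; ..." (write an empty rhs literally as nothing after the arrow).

  | caccab
  | bbb
  | baacab => bbab
  | cbaccb => accb => ac

aac->b; cb->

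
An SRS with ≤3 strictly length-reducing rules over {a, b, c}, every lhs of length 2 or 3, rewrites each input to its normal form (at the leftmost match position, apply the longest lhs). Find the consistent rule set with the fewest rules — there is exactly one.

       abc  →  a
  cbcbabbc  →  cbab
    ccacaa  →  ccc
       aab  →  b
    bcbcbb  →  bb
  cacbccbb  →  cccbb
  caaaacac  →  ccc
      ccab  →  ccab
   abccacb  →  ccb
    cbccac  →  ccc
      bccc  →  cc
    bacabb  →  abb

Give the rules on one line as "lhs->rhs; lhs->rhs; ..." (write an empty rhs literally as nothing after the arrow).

aa->; ac->c; bc->

  | abc => a
  | cbcbabbc => cbabbc => cbab
  | ccacaa => cccaa => ccc
  | aab => b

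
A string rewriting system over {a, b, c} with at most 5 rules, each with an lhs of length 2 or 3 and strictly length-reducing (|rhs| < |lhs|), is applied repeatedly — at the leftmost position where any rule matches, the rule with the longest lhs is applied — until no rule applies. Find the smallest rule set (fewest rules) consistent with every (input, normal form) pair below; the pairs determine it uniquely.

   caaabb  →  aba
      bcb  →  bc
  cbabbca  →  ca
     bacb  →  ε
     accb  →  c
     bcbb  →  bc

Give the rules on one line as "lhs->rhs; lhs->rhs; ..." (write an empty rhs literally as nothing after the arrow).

ac->; bb->; caa->ab; cb->c

  | caaabb => ababb => aba
  | bcb => bc
  | cbabbca => cabbca => caca => ca
  | bacb => bb => ε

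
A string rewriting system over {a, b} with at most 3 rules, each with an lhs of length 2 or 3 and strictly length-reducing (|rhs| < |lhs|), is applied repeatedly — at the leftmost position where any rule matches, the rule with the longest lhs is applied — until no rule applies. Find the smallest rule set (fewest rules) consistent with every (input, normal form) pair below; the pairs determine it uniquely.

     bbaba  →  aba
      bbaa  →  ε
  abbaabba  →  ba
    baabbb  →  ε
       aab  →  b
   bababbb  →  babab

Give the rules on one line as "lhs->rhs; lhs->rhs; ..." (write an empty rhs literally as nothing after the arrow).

aa->; aaa->b; bb->

  | bbaba => aba
  | bbaa => aa => ε
  | abbaabba => aaabba => bbba => ba
  | baabbb => bbbb => bb => ε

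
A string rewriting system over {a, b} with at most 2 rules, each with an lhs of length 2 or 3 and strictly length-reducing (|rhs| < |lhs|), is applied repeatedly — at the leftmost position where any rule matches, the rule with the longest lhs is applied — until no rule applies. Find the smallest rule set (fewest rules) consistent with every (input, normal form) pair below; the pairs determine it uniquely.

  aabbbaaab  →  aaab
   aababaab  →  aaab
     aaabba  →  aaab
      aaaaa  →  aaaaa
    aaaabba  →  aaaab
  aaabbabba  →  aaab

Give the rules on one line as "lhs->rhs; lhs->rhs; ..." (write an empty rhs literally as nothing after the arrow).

  | aabbbaaab => aabbaaab => aabaab => aaab
  | aababaab => aabaab => aaab
  | aaabba => aaab
  | aaaaa

ba->; bbb->bb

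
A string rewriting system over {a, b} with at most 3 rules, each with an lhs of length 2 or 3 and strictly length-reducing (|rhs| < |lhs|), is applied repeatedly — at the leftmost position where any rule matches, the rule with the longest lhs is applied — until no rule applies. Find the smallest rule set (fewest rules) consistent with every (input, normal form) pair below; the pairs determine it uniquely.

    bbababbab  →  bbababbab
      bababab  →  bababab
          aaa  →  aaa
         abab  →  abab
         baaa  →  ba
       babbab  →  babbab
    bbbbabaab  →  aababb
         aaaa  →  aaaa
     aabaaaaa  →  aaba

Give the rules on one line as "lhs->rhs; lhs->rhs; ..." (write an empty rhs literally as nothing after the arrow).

baa->b; bbb->aa

  | bbababbab
  | bababab
  | aaa
  | abab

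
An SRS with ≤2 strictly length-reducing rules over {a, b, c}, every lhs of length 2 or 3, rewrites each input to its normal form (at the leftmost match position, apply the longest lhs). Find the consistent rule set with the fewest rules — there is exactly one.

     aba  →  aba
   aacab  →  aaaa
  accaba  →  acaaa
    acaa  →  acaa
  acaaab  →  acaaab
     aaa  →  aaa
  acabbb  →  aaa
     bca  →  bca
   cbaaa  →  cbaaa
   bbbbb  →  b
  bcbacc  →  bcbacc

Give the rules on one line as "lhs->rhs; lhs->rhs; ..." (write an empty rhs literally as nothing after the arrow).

  | aba
  | aacab => aaaa
  | accaba => acaaa
  | acaa

bb->; cab->aa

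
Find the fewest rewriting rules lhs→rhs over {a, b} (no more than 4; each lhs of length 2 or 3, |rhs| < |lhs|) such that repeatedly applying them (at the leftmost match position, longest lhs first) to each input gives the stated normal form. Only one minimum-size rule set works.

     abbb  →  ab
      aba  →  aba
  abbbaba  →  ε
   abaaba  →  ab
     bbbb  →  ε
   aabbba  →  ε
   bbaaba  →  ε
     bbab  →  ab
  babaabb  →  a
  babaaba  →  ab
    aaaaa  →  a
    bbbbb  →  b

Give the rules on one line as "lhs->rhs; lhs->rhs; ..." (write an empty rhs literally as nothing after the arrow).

  | abbb => ab
  | aba
  | abbbaba => ababa => aaba => aa => ε
  | abaaba => abaa => ab

aa->; aab->a; bab->ab; bb->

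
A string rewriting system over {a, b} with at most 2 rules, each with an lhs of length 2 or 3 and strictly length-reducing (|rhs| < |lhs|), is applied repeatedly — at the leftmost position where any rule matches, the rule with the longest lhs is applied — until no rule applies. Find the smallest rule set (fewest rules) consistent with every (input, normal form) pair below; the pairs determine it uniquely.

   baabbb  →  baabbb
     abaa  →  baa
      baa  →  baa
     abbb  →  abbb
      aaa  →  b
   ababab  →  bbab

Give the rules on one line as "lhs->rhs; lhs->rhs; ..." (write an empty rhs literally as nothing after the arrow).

  | baabbb
  | abaa => baa
  | baa
  | abbb

aaa->b; aba->ba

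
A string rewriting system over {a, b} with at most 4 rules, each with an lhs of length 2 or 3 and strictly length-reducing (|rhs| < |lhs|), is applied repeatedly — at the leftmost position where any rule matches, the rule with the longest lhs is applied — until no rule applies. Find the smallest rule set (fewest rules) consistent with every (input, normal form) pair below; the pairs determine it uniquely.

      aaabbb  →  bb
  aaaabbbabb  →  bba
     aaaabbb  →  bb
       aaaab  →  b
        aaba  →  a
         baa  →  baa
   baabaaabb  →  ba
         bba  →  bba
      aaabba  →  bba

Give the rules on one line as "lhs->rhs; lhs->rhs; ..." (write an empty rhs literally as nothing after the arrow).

  | aaabbb => aabbb => abbb => bbb => bb
  | aaaabbbabb => aaabbbabb => aabbbabb => abbbabb => bbbabb => bbabb => bbab => bba
  | aaaabbb => aaabbb => aabbb => abbb => bbb => bb
  | aaaab => aaab => aab => ab => b

ab->b; aba->; bab->ba; bbb->bb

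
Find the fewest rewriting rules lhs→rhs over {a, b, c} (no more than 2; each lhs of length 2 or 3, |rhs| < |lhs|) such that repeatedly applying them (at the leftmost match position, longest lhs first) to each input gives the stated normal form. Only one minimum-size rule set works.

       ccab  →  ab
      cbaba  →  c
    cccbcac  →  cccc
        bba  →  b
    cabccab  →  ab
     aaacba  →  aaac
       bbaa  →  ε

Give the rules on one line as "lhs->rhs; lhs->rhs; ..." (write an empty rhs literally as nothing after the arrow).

ba->; ca->a

  | ccab => cab => ab
  | cbaba => cba => c
  | cccbcac => cccbac => cccc
  | bba => b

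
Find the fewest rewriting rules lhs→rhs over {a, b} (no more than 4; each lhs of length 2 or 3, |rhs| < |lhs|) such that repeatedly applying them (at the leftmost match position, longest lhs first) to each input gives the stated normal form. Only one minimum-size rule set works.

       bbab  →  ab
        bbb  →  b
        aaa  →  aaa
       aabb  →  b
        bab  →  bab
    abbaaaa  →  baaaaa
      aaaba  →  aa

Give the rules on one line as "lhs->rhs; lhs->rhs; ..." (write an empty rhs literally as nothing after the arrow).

  | bbab => ab
  | bbb => b
  | aaa
  | aabb => b

aab->; abb->ba; bb->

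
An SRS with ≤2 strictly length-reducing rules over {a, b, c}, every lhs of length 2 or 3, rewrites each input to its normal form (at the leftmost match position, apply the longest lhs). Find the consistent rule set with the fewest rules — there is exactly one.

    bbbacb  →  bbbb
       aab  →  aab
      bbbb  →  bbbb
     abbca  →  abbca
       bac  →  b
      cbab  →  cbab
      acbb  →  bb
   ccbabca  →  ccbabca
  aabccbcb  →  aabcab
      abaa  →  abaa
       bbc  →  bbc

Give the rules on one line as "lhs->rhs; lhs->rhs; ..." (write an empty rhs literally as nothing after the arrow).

ac->; cbc->a

  | bbbacb => bbbb
  | aab
  | bbbb
  | abbca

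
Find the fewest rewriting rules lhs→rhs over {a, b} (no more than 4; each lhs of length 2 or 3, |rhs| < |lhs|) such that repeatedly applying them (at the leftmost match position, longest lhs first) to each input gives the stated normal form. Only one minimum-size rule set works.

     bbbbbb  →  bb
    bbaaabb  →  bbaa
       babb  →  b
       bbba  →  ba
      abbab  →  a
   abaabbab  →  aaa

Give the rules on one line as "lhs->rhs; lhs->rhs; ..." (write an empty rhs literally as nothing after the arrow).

ab->a; abb->; bbb->b

  | bbbbbb => bbbb => bb
  | bbaaabb => bbaa
  | babb => b
  | bbba => ba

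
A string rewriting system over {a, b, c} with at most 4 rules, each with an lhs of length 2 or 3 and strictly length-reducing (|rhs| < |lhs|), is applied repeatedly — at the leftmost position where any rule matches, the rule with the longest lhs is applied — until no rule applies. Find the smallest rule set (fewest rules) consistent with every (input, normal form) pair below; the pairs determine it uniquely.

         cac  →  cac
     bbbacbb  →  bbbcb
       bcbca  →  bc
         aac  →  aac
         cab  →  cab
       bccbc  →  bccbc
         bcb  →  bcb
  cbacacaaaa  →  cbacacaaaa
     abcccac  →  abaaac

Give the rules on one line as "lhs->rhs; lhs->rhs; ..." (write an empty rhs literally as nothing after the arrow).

  | cac
  | bbbacbb => bbbcb
  | bcbca => bc
  | aac

acb->c; bca->; ccc->aa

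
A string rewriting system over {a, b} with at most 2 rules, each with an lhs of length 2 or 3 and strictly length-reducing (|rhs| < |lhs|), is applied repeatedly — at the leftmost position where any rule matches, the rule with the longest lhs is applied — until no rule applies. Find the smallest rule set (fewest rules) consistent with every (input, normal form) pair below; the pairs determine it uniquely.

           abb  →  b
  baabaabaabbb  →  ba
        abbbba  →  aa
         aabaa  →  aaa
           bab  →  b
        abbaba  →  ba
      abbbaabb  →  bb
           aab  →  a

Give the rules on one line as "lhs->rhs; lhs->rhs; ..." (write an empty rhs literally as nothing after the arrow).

ab->; bbb->a

  | abb => b
  | baabaabaabbb => baaabaabbb => baaaabbb => baaabb => baab => ba
  | abbbba => bbba => aa
  | aabaa => aaa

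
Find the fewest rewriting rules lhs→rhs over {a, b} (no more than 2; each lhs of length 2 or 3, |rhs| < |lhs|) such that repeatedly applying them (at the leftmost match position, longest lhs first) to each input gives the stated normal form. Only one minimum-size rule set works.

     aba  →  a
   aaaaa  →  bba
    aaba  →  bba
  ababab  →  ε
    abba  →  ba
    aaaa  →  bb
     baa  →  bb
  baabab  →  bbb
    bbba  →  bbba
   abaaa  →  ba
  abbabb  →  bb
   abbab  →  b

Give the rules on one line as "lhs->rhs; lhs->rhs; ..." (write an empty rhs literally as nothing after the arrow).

aa->b; ab->

  | aba => a
  | aaaaa => baaa => bba
  | aaba => bba
  | ababab => abab => ab => ε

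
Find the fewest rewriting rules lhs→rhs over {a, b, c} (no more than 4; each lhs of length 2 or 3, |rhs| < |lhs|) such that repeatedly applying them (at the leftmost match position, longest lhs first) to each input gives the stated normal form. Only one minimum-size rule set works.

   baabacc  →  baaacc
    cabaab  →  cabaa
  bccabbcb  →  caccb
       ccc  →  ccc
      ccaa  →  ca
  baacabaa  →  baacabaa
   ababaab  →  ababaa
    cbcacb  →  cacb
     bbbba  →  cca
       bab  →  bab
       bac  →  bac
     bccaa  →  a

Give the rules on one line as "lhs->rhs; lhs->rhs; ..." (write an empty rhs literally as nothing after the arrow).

  | baabacc => baaacc
  | cabaab => cabaa
  | bccabbcb => cabbcb => caccb
  | ccc

aab->aa; bb->c; bc->; caa->a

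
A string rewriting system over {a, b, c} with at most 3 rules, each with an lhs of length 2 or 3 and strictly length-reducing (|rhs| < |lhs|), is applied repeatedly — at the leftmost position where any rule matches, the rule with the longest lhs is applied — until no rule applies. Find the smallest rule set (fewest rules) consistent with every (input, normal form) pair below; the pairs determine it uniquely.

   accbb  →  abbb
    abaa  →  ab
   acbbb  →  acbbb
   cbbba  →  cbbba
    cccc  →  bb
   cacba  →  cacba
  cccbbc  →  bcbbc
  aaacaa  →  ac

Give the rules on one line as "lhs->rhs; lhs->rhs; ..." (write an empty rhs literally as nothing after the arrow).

aa->; cc->b

  | accbb => abbb
  | abaa => ab
  | acbbb
  | cbbba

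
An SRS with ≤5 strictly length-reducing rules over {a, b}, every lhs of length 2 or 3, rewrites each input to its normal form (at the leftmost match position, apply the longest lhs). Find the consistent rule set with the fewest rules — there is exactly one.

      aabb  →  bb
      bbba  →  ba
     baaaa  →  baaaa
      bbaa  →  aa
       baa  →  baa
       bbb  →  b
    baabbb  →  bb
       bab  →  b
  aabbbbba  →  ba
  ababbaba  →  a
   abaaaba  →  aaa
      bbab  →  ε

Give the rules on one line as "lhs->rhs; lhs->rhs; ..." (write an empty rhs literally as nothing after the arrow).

  | aabb => abb => bb
  | bbba => ba
  | baaaa
  | bbaa => aa

ab->; abb->bb; bba->a; bbb->b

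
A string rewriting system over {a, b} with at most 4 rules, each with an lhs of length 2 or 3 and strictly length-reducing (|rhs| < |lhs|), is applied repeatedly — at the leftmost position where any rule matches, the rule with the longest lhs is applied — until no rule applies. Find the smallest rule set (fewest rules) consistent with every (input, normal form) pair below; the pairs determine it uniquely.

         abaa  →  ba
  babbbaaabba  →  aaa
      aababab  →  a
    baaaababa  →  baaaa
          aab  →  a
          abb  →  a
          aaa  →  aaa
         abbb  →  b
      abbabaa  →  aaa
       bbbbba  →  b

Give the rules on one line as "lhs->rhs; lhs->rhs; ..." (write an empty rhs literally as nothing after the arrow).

aab->a; ab->b; aba->b; bb->a

  | abaa => ba
  | babbbaaabba => bbbbaaabba => abbaaabba => bbaaabba => aaaabba => aaaba => aaa
  | aababab => aabab => aab => a
  | baaaababa => baaaaba => baaaa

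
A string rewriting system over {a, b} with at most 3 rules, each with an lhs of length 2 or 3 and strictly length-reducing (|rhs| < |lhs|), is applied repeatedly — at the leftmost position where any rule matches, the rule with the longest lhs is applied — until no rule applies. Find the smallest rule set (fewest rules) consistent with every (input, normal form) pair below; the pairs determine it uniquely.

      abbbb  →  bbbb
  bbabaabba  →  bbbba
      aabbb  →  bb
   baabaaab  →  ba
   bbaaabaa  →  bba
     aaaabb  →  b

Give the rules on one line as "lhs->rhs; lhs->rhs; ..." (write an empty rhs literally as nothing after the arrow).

aa->a; aab->a; ab->b

  | abbbb => bbbb
  | bbabaabba => bbbaabba => bbbaba => bbbba
  | aabbb => abb => bb
  | baabaaab => baaaab => baaab => baab => ba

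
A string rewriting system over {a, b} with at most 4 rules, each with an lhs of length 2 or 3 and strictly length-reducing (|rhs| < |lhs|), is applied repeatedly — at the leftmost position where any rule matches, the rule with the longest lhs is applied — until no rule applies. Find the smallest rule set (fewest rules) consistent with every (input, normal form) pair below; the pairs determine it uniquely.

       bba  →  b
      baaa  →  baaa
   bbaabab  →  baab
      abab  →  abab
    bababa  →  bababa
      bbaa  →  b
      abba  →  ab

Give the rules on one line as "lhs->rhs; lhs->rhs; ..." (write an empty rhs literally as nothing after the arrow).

bb->b; bba->bb; bbb->ba

  | bba => bb => b
  | baaa
  | bbaabab => bbabab => bbbab => baab
  | abab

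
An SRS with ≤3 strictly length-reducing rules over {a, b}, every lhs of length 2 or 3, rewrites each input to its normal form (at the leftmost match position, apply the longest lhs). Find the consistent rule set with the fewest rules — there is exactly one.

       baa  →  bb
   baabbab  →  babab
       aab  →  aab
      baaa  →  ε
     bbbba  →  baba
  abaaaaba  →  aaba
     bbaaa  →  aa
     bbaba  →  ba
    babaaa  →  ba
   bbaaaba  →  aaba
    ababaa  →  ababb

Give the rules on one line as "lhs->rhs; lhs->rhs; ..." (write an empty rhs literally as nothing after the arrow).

  | baa => bb
  | baabbab => bbbbab => babab
  | aab
  | baaa => bba => ε

baa->bb; bba->; bbb->ba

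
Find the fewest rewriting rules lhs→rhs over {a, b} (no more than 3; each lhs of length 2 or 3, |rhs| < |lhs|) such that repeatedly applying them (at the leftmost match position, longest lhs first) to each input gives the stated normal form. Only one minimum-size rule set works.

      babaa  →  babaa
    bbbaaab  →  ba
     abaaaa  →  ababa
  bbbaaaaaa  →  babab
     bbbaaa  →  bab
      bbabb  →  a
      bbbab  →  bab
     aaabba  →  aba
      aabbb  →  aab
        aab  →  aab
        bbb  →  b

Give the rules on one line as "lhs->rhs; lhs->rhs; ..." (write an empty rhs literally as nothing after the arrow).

aaa->ab; bb->

  | babaa
  | bbbaaab => baaab => babb => ba
  | abaaaa => ababa
  | bbbaaaaaa => baaaaaa => babaaa => babab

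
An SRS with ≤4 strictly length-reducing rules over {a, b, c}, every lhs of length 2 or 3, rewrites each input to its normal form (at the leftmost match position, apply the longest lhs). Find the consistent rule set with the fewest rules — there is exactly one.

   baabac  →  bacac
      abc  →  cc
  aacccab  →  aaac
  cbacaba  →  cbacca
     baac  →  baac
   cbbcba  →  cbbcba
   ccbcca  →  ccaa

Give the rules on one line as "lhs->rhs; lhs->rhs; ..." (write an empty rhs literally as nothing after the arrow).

ab->c; bcc->a; ccc->a

  | baabac => bacac
  | abc => cc
  | aacccab => aaaab => aaac
  | cbacaba => cbacca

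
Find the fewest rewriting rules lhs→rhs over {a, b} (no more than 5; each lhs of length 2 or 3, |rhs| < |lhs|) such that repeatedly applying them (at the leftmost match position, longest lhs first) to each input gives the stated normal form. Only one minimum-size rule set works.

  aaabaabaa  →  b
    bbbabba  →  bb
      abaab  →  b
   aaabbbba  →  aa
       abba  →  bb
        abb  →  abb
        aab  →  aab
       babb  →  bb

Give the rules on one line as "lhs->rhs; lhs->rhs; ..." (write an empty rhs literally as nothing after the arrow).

aaa->bb; aba->b; ba->; bba->aa

  | aaabaabaa => bbbaabaa => baaabaa => aabaa => aba => b
  | bbbabba => baabba => abba => aaa => bb
  | abaab => bab => b
  | aaabbbba => bbbbbba => bbbbaa => bbaaa => aaaa => bba => aa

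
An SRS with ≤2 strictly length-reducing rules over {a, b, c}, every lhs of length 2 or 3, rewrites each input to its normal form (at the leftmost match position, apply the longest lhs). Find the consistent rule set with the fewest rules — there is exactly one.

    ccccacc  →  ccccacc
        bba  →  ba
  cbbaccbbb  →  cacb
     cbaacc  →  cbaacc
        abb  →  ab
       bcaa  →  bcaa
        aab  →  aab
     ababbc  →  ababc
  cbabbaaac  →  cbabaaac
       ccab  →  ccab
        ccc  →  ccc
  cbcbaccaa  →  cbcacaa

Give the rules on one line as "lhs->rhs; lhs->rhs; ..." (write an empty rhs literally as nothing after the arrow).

bac->a; bb->b

  | ccccacc
  | bba => ba
  | cbbaccbbb => cbaccbbb => cacbbb => cacbb => cacb
  | cbaacc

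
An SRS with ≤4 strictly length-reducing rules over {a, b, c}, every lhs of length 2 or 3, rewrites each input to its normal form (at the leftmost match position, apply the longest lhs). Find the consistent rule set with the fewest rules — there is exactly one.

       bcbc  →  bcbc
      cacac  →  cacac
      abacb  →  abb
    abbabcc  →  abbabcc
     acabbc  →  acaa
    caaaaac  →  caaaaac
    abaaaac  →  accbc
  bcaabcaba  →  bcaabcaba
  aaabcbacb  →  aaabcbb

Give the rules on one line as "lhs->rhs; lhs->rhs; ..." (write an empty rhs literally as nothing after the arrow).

baa->cb; bac->b; bbc->a

  | bcbc
  | cacac
  | abacb => abb
  | abbabcc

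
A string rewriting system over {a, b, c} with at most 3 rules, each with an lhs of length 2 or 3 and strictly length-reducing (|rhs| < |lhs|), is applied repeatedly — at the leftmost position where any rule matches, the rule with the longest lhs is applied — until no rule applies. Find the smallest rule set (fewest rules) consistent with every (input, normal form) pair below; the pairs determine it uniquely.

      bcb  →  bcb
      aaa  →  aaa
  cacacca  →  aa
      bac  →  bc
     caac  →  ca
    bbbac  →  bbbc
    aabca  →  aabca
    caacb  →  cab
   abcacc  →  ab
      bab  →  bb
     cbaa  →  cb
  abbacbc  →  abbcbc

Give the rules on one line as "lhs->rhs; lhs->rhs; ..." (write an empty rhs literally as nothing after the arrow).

ac->; ba->b; cc->a

  | bcb
  | aaa
  | cacacca => cacca => cca => aa
  | bac => bc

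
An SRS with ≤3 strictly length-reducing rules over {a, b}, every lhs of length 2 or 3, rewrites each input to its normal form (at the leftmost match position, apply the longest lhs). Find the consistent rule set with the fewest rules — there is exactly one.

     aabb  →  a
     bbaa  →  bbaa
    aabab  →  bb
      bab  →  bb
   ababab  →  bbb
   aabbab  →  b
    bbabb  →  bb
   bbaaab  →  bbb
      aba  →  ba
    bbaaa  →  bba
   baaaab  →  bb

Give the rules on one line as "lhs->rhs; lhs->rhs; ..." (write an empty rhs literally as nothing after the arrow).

  | aabb => a
  | bbaa
  | aabab => abab => bab => bb
  | bab => bb

aaa->a; ab->b; abb->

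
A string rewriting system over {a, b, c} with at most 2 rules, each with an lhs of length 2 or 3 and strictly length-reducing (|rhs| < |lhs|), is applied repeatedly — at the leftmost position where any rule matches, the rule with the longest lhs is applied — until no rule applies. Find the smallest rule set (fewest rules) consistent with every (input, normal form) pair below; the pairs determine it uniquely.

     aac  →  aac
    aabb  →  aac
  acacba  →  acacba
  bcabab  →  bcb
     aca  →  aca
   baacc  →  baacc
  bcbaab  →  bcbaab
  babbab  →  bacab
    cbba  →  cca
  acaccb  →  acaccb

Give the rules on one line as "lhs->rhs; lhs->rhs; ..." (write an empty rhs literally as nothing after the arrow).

aba->; bb->c

  | aac
  | aabb => aac
  | acacba
  | bcabab => bcb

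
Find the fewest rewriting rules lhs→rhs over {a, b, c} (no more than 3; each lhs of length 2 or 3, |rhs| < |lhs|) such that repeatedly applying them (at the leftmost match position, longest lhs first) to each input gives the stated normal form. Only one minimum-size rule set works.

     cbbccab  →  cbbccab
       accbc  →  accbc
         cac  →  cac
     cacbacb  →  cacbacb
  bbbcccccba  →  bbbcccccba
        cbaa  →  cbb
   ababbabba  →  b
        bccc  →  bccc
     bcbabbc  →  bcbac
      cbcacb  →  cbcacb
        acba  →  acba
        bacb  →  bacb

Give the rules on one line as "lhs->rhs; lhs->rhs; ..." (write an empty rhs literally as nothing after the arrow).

aa->b; abb->a

  | cbbccab
  | accbc
  | cac
  | cacbacb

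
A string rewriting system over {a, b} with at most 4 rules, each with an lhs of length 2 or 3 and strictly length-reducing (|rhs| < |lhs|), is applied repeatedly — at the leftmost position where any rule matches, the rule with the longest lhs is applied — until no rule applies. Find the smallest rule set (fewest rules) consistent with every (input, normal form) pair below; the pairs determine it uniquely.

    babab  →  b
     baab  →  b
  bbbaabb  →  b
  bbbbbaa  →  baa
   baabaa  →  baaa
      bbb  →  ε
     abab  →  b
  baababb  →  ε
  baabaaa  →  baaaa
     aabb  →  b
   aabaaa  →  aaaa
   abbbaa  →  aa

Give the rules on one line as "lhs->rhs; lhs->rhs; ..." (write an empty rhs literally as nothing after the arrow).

ab->b; aba->a; bb->b; bbb->

  | babab => bab => bb => b
  | baab => bab => bb => b
  | bbbaabb => aabb => abb => bb => b
  | bbbbbaa => bbaa => baa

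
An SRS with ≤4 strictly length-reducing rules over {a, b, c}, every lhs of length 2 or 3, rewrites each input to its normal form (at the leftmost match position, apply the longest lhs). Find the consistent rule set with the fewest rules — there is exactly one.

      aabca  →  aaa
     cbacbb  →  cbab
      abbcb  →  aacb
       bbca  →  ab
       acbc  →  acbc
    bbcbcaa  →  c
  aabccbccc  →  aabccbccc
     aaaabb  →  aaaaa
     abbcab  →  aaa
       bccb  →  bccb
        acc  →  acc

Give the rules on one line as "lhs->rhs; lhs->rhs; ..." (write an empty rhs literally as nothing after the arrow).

  | aabca => aabb => aaa
  | cbacbb => cbaca => cbab
  | abbcb => aacb
  | bbca => aca => ab

aba->c; bb->a; ca->b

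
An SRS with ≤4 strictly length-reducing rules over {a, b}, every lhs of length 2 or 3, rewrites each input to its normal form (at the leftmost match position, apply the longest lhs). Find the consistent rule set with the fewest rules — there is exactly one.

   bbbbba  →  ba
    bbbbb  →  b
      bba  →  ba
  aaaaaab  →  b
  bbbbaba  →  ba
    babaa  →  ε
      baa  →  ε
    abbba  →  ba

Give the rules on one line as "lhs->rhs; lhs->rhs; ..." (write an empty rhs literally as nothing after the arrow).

ab->b; baa->; bb->b

  | bbbbba => bbbba => bbba => bba => ba
  | bbbbb => bbbb => bbb => bb => b
  | bba => ba
  | aaaaaab => aaaaab => aaaab => aaab => aab => ab => b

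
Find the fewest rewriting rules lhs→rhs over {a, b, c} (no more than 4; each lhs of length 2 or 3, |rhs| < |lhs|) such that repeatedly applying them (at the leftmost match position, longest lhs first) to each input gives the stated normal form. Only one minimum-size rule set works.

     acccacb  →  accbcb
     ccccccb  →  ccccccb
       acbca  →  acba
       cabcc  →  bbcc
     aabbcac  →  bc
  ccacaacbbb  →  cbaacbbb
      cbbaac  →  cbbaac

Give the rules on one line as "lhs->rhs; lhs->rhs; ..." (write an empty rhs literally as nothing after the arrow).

  | acccacb => accbcb
  | ccccccb
  | acbca => acba
  | cabcc => bbcc

ab->; bca->ba; ca->b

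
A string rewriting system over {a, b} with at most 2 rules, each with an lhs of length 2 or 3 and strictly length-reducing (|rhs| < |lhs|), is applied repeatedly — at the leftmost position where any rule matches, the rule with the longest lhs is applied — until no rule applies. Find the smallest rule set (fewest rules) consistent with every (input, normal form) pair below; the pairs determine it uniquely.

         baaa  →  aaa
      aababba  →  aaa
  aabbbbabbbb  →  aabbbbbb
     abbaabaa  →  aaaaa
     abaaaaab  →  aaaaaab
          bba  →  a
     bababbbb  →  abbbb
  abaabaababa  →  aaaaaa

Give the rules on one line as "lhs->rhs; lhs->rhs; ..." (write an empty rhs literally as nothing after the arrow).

ba->a; bab->

  | baaa => aaa
  | aababba => aaba => aaa
  | aabbbbabbbb => aabbbbbb
  | abbaabaa => abaabaa => aaabaa => aaaaa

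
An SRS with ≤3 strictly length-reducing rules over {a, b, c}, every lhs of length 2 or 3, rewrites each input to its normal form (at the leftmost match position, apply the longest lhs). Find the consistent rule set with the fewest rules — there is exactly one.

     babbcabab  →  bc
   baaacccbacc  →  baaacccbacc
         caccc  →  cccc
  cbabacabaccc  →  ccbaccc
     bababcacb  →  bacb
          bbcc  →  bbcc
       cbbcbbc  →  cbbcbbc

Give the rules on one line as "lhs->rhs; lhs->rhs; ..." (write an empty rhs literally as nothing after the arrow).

  | babbcabab => bcabab => bcbab => bc
  | baaacccbacc
  | caccc => cccc
  | cbabacabaccc => cacabaccc => ccabaccc => ccbaccc

abc->b; bab->; ca->c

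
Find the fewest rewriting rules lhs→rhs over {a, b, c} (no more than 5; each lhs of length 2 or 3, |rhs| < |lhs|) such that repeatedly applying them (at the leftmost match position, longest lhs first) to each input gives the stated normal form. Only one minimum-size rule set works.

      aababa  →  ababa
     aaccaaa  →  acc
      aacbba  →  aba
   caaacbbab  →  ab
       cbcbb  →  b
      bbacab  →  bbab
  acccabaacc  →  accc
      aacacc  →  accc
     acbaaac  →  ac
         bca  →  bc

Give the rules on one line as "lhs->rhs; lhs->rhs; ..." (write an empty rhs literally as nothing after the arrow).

  | aababa => ababa
  | aaccaaa => accaaa => accaa => acca => acc
  | aacbba => acbba => aba
  | caaacbbab => caacbbab => cacbbab => ccbbab => cbab => ab

aa->a; ca->c; cab->b; cb->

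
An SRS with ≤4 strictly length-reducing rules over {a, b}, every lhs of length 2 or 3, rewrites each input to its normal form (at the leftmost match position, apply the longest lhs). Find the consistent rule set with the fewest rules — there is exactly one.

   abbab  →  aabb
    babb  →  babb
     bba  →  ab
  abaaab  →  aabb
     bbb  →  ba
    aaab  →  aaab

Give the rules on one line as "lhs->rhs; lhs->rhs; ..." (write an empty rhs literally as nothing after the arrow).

  | abbab => aabb
  | babb
  | bba => ab
  | abaaab => abbab => aabb

baa->bb; bba->ab; bbb->ba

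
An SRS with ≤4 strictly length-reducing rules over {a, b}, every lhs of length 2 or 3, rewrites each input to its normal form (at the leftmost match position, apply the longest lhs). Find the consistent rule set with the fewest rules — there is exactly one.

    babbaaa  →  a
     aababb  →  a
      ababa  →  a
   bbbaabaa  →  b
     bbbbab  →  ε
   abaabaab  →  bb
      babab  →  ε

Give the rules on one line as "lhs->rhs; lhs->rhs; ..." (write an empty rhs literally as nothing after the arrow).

  | babbaaa => abbaaa => baaaa => aaaa => ba => a
  | aababb => aabb => aba => a
  | ababa => aba => a
  | bbbaabaa => bbaabaa => baabaa => aabaa => aaa => b

aaa->b; ab->; abb->ba; ba->a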